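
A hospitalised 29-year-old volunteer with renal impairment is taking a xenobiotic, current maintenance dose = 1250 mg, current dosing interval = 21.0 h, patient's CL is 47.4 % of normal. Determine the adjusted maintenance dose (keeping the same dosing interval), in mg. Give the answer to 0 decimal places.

593 mg

To keep the same average steady-state level, dosing rate must scale with clearance.
CL ratio = 47.4 / 100 = 0.4740
New dose (same interval) = 1250 × 0.4740 = 592.5 mg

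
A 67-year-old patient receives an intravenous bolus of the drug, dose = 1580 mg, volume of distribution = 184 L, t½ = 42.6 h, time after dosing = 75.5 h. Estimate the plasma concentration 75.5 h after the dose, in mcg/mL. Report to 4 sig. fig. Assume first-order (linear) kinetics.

2.514 mcg/mL

C₀ = Dose / Vd = 1580 / 184 = 8.587 mg/L
k = ln2 / t½ = 0.693147 / 42.6 = 0.01627 h⁻¹
C = C₀ · e^(−k·t) = 8.587 × e^(−0.01627 × 75.5)
  = 8.587 × 0.2928 = 2.514 mg/L
(2.514 mg/L = 2.514 mcg/mL)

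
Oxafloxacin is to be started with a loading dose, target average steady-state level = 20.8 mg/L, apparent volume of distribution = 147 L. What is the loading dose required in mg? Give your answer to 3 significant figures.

LD = Css × Vd = 20.8 × 147 = 3058 mg

3060 mg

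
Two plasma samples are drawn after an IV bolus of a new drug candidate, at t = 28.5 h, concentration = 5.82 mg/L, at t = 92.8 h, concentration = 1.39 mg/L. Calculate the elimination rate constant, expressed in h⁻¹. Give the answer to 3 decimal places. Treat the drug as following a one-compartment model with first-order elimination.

k = ln(C₁/C₂) / (t₂ − t₁) = ln(5.82/1.39) / (92.8 − 28.5)
  = 1.432 / 64.30 = 0.02227 h⁻¹

0.022 h⁻¹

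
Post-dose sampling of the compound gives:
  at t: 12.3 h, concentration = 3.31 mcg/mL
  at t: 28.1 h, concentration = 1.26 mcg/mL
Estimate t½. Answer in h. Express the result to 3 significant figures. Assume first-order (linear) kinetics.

k = ln(C₁/C₂) / (t₂ − t₁) = ln(3.31/1.26) / (28.1 − 12.3)
  = 0.9658 / 15.80 = 0.06113 h⁻¹
t½ = ln2 / k = 0.693147 / 0.06113 = 11.34 h

11.3 h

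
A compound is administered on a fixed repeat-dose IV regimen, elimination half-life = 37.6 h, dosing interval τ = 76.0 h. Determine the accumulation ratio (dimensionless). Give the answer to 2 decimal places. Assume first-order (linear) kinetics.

1.33

k = ln2 / t½ = 0.693147 / 37.6 = 0.01843 h⁻¹
e^(−kτ) = e^(−0.01843 × 76.0) = 0.2464
Accumulation ratio R = 1 / (1 − e^(−kτ)) = 1 / (1 − 0.2464) = 1.327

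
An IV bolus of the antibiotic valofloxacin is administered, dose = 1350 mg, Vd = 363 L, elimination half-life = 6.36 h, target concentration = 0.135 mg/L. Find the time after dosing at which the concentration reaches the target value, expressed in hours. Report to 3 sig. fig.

C₀ = Dose / Vd = 1350 / 363 = 3.719 mg/L
k = ln2 / t½ = 0.693147 / 6.36 = 0.1090 h⁻¹
t = ln(C₀ / C) / k = ln(3.719 / 0.135) / 0.1090
  = ln(27.55) / 0.1090 = 3.316 / 0.1090 = 30.42 h

30.4 h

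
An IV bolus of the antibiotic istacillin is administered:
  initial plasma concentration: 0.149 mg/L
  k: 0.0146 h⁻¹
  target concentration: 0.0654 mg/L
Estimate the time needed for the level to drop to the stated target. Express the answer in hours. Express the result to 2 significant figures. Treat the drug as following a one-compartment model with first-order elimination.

t = ln(C₀ / C) / k = ln(0.1490 / 0.0654) / 0.01460
  = ln(2.278) / 0.01460 = 0.8233 / 0.01460 = 56.39 h

56 h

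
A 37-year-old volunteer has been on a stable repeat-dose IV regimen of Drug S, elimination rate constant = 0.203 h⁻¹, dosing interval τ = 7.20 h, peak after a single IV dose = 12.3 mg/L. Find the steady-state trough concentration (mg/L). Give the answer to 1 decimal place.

3.7 mg/L

e^(−kτ) = e^(−0.2030 × 7.20) = 0.2319
Accumulation ratio R = 1 / (1 − e^(−kτ)) = 1 / (1 − 0.2319) = 1.302
Steady-state trough = C₀ × R × e^(−kτ) = 12.3 × 1.302 × 0.2319 = 3.714 mg/L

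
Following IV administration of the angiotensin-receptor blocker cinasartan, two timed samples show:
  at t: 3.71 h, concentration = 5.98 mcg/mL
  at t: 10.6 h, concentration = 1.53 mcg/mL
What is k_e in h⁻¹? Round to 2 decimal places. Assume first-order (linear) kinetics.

k = ln(C₁/C₂) / (t₂ − t₁) = ln(5.98/1.53) / (10.6 − 3.71)
  = 1.363 / 6.890 = 0.1978 h⁻¹

0.20 h⁻¹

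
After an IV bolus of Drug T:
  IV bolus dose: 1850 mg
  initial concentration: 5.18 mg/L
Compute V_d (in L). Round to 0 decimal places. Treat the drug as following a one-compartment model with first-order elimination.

Vd = Dose / C₀ = 1850 / 5.18 = 357.1 L

357 L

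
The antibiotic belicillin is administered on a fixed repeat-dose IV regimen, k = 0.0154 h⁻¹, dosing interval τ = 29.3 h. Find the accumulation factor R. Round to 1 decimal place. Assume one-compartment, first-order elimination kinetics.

2.8

e^(−kτ) = e^(−0.01540 × 29.3) = 0.6369
Accumulation ratio R = 1 / (1 − e^(−kτ)) = 1 / (1 − 0.6369) = 2.754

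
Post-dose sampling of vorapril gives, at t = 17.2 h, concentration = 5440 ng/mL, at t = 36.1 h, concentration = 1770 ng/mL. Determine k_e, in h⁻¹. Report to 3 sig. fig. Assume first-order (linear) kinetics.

k = ln(C₁/C₂) / (t₂ − t₁) = ln(5440/1770) / (36.1 − 17.2)
  = 1.123 / 18.90 = 0.05942 h⁻¹

0.0594 h⁻¹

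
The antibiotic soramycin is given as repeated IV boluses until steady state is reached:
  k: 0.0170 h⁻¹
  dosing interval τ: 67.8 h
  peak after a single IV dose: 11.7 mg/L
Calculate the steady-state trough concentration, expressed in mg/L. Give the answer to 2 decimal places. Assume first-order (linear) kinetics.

e^(−kτ) = e^(−0.01700 × 67.8) = 0.3158
Accumulation ratio R = 1 / (1 − e^(−kτ)) = 1 / (1 − 0.3158) = 1.462
Steady-state trough = C₀ × R × e^(−kτ) = 11.7 × 1.462 × 0.3158 = 5.402 mg/L

5.40 mg/L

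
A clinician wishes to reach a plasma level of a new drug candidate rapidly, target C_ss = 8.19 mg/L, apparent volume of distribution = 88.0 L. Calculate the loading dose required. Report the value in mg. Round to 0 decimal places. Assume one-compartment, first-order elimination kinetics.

721 mg

LD = Css × Vd = 8.19 × 88.0 = 720.7 mg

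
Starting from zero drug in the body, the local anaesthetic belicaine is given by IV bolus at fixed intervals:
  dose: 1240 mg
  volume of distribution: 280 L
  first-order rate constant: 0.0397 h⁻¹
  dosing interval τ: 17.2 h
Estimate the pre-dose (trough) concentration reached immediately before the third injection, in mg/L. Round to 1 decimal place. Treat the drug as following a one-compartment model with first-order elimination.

3.4 mg/L

C₀ per dose = Dose / Vd = 1240 / 280 = 4.429 mg/L
Fraction remaining after one interval: r = e^(−kτ) = e^(−0.03970 × 17.2) = 0.5052
Before dose 3, 2 doses have been given (aged 1τ, 2τ).
C_trough = C₀ × (r + r²) = 4.429 × (0.5052 + 0.2552) = 3.368 mg/L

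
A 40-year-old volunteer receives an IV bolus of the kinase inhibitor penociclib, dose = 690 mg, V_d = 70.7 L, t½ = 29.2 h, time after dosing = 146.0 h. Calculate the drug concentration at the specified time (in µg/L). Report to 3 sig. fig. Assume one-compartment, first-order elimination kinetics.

C₀ = Dose / Vd = 690.0 / 70.7 = 9.760 mg/L
k = ln2 / t½ = 0.693147 / 29.2 = 0.02374 h⁻¹
t / t½ = 146.0 / 29.2 = 5 half-lives
C = C₀ × (1/2)^5 = 9.760 × 0.03125 = 0.3050 mg/L
Convert: 0.3050 mg/L × 1000 = 305.0 µg/L

305 µg/L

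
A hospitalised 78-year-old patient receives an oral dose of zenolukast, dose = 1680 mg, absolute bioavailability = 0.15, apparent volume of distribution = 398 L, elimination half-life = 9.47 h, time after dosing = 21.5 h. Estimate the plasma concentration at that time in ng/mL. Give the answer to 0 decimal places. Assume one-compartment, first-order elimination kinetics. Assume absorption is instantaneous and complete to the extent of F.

131 ng/mL

Amount reaching circulation = F × Dose = 0.15 × 1680 = 252.0 mg
C₀ = F·Dose / Vd = 252.0 / 398 = 0.6332 mg/L
k = ln2 / t½ = 0.693147 / 9.47 = 0.07319 h⁻¹
C = C₀ · e^(−k·t) = 0.6332 × e^(−0.07319 × 21.5)
  = 0.6332 × 0.2073 = 0.1313 mg/L
Convert: 0.1313 mg/L × 1000 = 131.3 ng/mL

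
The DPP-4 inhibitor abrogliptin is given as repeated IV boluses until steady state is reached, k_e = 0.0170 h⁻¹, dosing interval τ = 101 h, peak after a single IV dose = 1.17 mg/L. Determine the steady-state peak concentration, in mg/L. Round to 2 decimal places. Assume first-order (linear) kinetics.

1.43 mg/L

e^(−kτ) = e^(−0.01700 × 101) = 0.1796
Accumulation ratio R = 1 / (1 − e^(−kτ)) = 1 / (1 − 0.1796) = 1.219
Steady-state peak = C₀ × R = 1.17 × 1.219 = 1.426 mg/L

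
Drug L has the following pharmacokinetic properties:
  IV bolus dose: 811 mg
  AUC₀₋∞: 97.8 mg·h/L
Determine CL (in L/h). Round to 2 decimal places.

CL = Dose / AUC = 811 / 97.8 = 8.292 L/h

8.29 L/h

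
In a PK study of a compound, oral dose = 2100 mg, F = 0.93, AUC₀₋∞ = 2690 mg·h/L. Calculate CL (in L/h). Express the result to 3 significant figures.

CL = F·Dose / AUC = 0.93 × 2100 / 2690 = 0.7260 L/h

0.726 L/h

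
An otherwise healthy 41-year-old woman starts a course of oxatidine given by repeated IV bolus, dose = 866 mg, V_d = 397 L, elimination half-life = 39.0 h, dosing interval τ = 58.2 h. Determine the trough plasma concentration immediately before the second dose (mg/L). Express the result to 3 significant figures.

0.775 mg/L

C₀ per dose = Dose / Vd = 866 / 397 = 2.181 mg/L
k = ln2 / t½ = 0.693147 / 39.0 = 0.01777 h⁻¹
Fraction remaining after one interval: r = e^(−kτ) = e^(−0.01777 × 58.2) = 0.3555
Before dose 2, 1 dose has been given (aged 1τ).
C_trough = C₀ × r = 2.181 × 0.3555 = 0.7753 mg/L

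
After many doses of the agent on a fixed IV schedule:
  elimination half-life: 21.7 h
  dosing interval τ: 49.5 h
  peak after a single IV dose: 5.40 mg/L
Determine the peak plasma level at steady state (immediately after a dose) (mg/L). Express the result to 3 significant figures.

6.80 mg/L

k = ln2 / t½ = 0.693147 / 21.7 = 0.03194 h⁻¹
e^(−kτ) = e^(−0.03194 × 49.5) = 0.2058
Accumulation ratio R = 1 / (1 − e^(−kτ)) = 1 / (1 − 0.2058) = 1.259
Steady-state peak = C₀ × R = 5.40 × 1.259 = 6.799 mg/L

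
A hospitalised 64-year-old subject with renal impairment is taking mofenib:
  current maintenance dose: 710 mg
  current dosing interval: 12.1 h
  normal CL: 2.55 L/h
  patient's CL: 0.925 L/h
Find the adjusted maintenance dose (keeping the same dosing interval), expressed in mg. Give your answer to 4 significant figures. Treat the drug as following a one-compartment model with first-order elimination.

257.5 mg

To keep the same average steady-state level, dosing rate must scale with clearance.
CL ratio = 0.925 / 2.55 = 0.3627
New dose (same interval) = 710 × 0.3627 = 257.5 mg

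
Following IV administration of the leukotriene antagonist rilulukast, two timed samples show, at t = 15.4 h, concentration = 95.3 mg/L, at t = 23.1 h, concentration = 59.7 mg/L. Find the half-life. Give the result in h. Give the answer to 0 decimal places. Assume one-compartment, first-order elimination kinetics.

11 h

k = ln(C₁/C₂) / (t₂ − t₁) = ln(95.3/59.7) / (23.1 − 15.4)
  = 0.4677 / 7.700 = 0.06074 h⁻¹
t½ = ln2 / k = 0.693147 / 0.06074 = 11.41 h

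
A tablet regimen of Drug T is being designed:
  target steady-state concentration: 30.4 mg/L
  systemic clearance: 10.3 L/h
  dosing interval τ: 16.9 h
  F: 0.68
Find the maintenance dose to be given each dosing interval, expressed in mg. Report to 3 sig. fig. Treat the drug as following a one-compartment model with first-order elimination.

7780 mg

At steady state, F × (Dose/τ) = Css × CL.
Dose = Css × CL × τ / F = 30.4 × 10.30 × 16.9 / 0.68 = 7782 mg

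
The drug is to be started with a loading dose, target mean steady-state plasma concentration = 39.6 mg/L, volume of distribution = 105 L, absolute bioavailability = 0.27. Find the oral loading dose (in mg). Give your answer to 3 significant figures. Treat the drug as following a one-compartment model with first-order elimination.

15400 mg

LD = Css × Vd / F = 39.6 × 105 / 0.27 = 15400 mg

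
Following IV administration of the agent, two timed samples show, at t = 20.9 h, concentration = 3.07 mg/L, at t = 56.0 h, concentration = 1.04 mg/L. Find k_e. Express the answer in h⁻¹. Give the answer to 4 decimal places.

k = ln(C₁/C₂) / (t₂ − t₁) = ln(3.07/1.04) / (56.0 − 20.9)
  = 1.082 / 35.10 = 0.03083 h⁻¹

0.0308 h⁻¹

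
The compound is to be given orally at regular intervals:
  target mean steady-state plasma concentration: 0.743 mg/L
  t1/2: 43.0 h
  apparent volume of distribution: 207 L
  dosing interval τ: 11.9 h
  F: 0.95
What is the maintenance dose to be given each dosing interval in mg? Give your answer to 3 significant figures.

k = ln2 / t½ = 0.693147 / 43.0 = 0.01612 h⁻¹
CL = k × Vd = 0.01612 × 207 = 3.337 L/h
At steady state, F × (Dose/τ) = Css × CL.
Dose = Css × CL × τ / F = 0.743 × 3.337 × 11.9 / 0.95 = 31.06 mg

31.1 mg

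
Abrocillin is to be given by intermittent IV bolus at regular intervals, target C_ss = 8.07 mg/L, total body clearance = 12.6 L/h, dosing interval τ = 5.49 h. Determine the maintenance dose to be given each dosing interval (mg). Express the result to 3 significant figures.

At steady state, Dose/τ = Css × CL.
Dose = Css × CL × τ = 8.07 × 12.60 × 5.49 = 558.2 mg

558 mg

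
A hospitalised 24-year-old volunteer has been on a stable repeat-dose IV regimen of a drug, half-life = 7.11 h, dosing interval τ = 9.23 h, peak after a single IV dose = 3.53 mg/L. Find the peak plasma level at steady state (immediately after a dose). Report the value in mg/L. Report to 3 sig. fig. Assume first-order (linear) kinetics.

k = ln2 / t½ = 0.693147 / 7.11 = 0.09749 h⁻¹
e^(−kτ) = e^(−0.09749 × 9.23) = 0.4066
Accumulation ratio R = 1 / (1 − e^(−kτ)) = 1 / (1 − 0.4066) = 1.685
Steady-state peak = C₀ × R = 3.53 × 1.685 = 5.948 mg/L

5.95 mg/L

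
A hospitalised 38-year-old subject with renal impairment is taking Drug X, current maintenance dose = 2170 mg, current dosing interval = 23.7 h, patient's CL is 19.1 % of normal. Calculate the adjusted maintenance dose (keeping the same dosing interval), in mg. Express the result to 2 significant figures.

To keep the same average steady-state level, dosing rate must scale with clearance.
CL ratio = 19.1 / 100 = 0.1910
New dose (same interval) = 2170 × 0.1910 = 414.5 mg

410 mg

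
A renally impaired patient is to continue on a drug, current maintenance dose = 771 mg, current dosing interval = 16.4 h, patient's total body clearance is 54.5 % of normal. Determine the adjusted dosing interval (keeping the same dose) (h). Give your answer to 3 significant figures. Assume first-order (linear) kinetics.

30.1 h

To keep the same average steady-state level, dosing rate must scale with clearance.
CL ratio = 54.5 / 100 = 0.5450
New interval (same dose) = 16.4 / 0.5450 = 30.09 h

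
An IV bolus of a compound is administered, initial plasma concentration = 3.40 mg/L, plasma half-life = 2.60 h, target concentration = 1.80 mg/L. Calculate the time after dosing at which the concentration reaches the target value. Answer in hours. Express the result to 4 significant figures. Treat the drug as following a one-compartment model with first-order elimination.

k = ln2 / t½ = 0.693147 / 2.60 = 0.2666 h⁻¹
t = ln(C₀ / C) / k = ln(3.400 / 1.80) / 0.2666
  = ln(1.889) / 0.2666 = 0.6360 / 0.2666 = 2.386 h

2.386 h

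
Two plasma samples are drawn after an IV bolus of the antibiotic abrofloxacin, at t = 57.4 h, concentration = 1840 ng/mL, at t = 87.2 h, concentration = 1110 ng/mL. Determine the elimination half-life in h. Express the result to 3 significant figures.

k = ln(C₁/C₂) / (t₂ − t₁) = ln(1840/1110) / (87.2 − 57.4)
  = 0.5054 / 29.80 = 0.01696 h⁻¹
t½ = ln2 / k = 0.693147 / 0.01696 = 40.87 h

40.9 h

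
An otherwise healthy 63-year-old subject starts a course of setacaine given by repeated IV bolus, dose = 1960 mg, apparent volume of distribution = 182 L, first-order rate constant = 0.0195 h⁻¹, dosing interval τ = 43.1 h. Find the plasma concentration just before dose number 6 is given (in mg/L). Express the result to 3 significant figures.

8.05 mg/L

C₀ per dose = Dose / Vd = 1960 / 182 = 10.77 mg/L
Fraction remaining after one interval: r = e^(−kτ) = e^(−0.01950 × 43.1) = 0.4315
Before dose 6, 5 doses have been given (aged 1τ, 2τ, 3τ, 4τ, 5τ).
C_trough = C₀ × (r + r² + … + r^5) = C₀ × r(1−r^5)/(1−r)
        = 10.77 × 0.4315 × (1 − 0.01496) / (1 − 0.4315) = 8.052 mg/L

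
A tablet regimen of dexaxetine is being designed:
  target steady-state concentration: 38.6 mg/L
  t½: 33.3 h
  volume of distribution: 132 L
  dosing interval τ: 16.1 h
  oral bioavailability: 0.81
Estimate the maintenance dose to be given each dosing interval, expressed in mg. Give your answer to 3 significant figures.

k = ln2 / t½ = 0.693147 / 33.3 = 0.02082 h⁻¹
CL = k × Vd = 0.02082 × 132 = 2.748 L/h
At steady state, F × (Dose/τ) = Css × CL.
Dose = Css × CL × τ / F = 38.6 × 2.748 × 16.1 / 0.81 = 2108 mg

2110 mg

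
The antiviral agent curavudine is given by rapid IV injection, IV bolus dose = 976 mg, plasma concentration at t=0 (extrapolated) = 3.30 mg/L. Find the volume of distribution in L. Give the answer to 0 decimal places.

296 L

Vd = Dose / C₀ = 976.0 / 3.30 = 295.8 L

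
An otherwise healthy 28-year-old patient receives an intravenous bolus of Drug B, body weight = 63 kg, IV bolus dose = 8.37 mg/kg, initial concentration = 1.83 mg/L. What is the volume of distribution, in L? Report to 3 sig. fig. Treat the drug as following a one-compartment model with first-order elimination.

Dose = 8.37 × 63 = 527.3 mg
Vd = Dose / C₀ = 527.3 / 1.83 = 288.1 L

288 L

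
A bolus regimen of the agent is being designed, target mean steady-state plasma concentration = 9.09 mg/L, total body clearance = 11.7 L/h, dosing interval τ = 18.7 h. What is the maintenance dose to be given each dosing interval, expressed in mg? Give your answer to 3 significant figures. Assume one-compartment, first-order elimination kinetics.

1990 mg

At steady state, Dose/τ = Css × CL.
Dose = Css × CL × τ = 9.09 × 11.70 × 18.7 = 1989 mg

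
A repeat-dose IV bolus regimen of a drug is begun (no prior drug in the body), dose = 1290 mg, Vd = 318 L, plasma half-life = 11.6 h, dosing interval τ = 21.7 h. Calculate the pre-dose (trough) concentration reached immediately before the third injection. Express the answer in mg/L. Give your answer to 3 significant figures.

1.41 mg/L

C₀ per dose = Dose / Vd = 1290 / 318 = 4.057 mg/L
k = ln2 / t½ = 0.693147 / 11.6 = 0.05975 h⁻¹
Fraction remaining after one interval: r = e^(−kτ) = e^(−0.05975 × 21.7) = 0.2735
Before dose 3, 2 doses have been given (aged 1τ, 2τ).
C_trough = C₀ × (r + r²) = 4.057 × (0.2735 + 0.07480) = 1.413 mg/L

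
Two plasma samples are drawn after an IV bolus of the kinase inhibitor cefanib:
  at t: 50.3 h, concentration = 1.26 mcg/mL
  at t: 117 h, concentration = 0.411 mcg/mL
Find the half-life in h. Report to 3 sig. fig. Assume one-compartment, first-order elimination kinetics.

41.3 h

k = ln(C₁/C₂) / (t₂ − t₁) = ln(1.26/0.411) / (117 − 50.3)
  = 1.120 / 66.70 = 0.01679 h⁻¹
t½ = ln2 / k = 0.693147 / 0.01679 = 41.28 h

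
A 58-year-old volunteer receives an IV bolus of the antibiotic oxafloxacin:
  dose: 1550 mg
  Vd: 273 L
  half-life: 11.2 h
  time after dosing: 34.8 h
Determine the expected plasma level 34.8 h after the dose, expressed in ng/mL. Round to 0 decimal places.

659 ng/mL

C₀ = Dose / Vd = 1550 / 273 = 5.678 mg/L
k = ln2 / t½ = 0.693147 / 11.2 = 0.06189 h⁻¹
C = C₀ · e^(−k·t) = 5.678 × e^(−0.06189 × 34.8)
  = 5.678 × 0.1160 = 0.6586 mg/L
Convert: 0.6586 mg/L × 1000 = 658.6 ng/mL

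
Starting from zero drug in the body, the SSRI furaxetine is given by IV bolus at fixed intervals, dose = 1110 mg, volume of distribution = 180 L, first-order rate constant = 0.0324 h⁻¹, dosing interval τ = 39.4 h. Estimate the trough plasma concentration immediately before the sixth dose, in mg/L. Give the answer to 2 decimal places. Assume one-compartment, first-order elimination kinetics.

2.38 mg/L

C₀ per dose = Dose / Vd = 1110 / 180 = 6.167 mg/L
Fraction remaining after one interval: r = e^(−kτ) = e^(−0.03240 × 39.4) = 0.2790
Before dose 6, 5 doses have been given (aged 1τ, 2τ, 3τ, 4τ, 5τ).
C_trough = C₀ × (r + r² + … + r^5) = C₀ × r(1−r^5)/(1−r)
        = 6.167 × 0.2790 × (1 − 0.001691) / (1 − 0.2790) = 2.382 mg/L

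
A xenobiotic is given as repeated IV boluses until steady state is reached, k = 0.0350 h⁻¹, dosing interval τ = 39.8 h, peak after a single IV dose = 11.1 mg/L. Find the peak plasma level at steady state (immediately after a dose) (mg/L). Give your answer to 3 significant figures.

e^(−kτ) = e^(−0.03500 × 39.8) = 0.2483
Accumulation ratio R = 1 / (1 − e^(−kτ)) = 1 / (1 − 0.2483) = 1.330
Steady-state peak = C₀ × R = 11.1 × 1.330 = 14.76 mg/L

14.8 mg/L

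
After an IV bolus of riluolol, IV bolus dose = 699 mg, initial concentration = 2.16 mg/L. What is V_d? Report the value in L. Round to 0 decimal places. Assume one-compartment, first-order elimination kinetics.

324 L

Vd = Dose / C₀ = 699.0 / 2.16 = 323.6 L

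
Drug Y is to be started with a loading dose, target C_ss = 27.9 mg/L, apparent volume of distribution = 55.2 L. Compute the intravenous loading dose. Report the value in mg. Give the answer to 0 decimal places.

1540 mg

LD = Css × Vd = 27.9 × 55.2 = 1540 mg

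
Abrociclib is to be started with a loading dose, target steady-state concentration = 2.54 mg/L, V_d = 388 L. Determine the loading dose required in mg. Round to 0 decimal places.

LD = Css × Vd = 2.54 × 388 = 985.5 mg

986 mg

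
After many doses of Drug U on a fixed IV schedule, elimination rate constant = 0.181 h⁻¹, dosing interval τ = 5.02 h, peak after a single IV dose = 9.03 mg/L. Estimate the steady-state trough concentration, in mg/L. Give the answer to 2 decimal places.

6.10 mg/L

e^(−kτ) = e^(−0.1810 × 5.02) = 0.4031
Accumulation ratio R = 1 / (1 − e^(−kτ)) = 1 / (1 − 0.4031) = 1.675
Steady-state trough = C₀ × R × e^(−kτ) = 9.03 × 1.675 × 0.4031 = 6.097 mg/L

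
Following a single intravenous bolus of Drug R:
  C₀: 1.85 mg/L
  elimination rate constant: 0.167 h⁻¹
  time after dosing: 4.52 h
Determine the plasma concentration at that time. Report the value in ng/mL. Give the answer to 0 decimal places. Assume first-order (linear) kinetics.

C = C₀ · e^(−k·t) = 1.850 × e^(−0.1670 × 4.52)
  = 1.850 × 0.4701 = 0.8697 mg/L
Convert: 0.8697 mg/L × 1000 = 869.7 ng/mL

870 ng/mL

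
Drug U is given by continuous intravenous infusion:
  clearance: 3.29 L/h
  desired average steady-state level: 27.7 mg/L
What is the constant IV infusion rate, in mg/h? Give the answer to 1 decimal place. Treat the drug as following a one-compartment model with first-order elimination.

91.1 mg/h

At steady state, infusion rate R₀ = Css × CL = 27.7 × 3.290 = 91.13 mg/h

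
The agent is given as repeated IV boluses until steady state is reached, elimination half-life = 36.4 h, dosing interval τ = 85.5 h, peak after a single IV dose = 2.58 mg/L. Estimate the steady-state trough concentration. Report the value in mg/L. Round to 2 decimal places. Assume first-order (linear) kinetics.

0.63 mg/L

k = ln2 / t½ = 0.693147 / 36.4 = 0.01904 h⁻¹
e^(−kτ) = e^(−0.01904 × 85.5) = 0.1963
Accumulation ratio R = 1 / (1 − e^(−kτ)) = 1 / (1 − 0.1963) = 1.244
Steady-state trough = C₀ × R × e^(−kτ) = 2.58 × 1.244 × 0.1963 = 0.6300 mg/L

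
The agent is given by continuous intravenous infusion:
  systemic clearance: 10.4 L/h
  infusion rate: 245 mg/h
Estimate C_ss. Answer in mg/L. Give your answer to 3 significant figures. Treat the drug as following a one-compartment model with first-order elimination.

23.6 mg/L

At steady state Css = R₀ / CL = 245 / 10.40 = 23.56 mg/L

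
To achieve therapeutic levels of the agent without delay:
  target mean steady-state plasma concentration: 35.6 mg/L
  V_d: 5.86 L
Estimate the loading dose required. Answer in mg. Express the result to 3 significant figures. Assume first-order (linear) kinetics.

209 mg

LD = Css × Vd = 35.6 × 5.86 = 208.6 mg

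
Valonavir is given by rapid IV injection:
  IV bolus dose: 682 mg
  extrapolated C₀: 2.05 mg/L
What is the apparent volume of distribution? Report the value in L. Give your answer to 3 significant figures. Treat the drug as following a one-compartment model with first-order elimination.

333 L

Vd = Dose / C₀ = 682.0 / 2.05 = 332.7 L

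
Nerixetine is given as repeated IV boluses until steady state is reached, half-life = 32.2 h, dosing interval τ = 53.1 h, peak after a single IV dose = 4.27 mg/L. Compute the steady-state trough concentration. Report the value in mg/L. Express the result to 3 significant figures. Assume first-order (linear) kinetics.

2.00 mg/L

k = ln2 / t½ = 0.693147 / 32.2 = 0.02153 h⁻¹
e^(−kτ) = e^(−0.02153 × 53.1) = 0.3188
Accumulation ratio R = 1 / (1 − e^(−kτ)) = 1 / (1 − 0.3188) = 1.468
Steady-state trough = C₀ × R × e^(−kτ) = 4.27 × 1.468 × 0.3188 = 1.998 mg/L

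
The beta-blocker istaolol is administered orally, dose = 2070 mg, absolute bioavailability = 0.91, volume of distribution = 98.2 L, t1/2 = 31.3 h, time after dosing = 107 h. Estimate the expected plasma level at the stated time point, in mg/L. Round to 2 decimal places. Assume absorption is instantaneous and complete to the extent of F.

1.79 mg/L

Amount reaching circulation = F × Dose = 0.91 × 2070 = 1884 mg
C₀ = F·Dose / Vd = 1884 / 98.2 = 19.19 mg/L
k = ln2 / t½ = 0.693147 / 31.3 = 0.02215 h⁻¹
C = C₀ · e^(−k·t) = 19.19 × e^(−0.02215 × 107)
  = 19.19 × 0.09348 = 1.794 mg/L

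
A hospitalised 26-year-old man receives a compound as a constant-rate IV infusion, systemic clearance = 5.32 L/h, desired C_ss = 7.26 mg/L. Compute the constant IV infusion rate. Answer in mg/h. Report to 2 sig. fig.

39 mg/h

At steady state, infusion rate R₀ = Css × CL = 7.26 × 5.320 = 38.62 mg/h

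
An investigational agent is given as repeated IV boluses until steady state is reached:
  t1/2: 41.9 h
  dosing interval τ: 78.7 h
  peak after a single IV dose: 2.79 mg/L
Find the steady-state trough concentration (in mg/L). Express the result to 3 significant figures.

1.04 mg/L

k = ln2 / t½ = 0.693147 / 41.9 = 0.01654 h⁻¹
e^(−kτ) = e^(−0.01654 × 78.7) = 0.2721
Accumulation ratio R = 1 / (1 − e^(−kτ)) = 1 / (1 − 0.2721) = 1.374
Steady-state trough = C₀ × R × e^(−kτ) = 2.79 × 1.374 × 0.2721 = 1.043 mg/L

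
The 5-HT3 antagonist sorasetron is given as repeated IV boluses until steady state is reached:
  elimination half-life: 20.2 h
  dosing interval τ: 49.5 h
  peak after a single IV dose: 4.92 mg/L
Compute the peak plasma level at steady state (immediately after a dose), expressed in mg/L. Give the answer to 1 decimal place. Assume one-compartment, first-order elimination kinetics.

k = ln2 / t½ = 0.693147 / 20.2 = 0.03431 h⁻¹
e^(−kτ) = e^(−0.03431 × 49.5) = 0.1830
Accumulation ratio R = 1 / (1 − e^(−kτ)) = 1 / (1 − 0.1830) = 1.224
Steady-state peak = C₀ × R = 4.92 × 1.224 = 6.022 mg/L

6.0 mg/L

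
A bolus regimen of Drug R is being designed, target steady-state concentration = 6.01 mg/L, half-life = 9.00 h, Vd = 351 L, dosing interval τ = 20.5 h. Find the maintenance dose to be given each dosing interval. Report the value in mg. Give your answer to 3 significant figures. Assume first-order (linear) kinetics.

3330 mg

k = ln2 / t½ = 0.693147 / 9.00 = 0.07702 h⁻¹
CL = k × Vd = 0.07702 × 351 = 27.03 L/h
At steady state, Dose/τ = Css × CL.
Dose = Css × CL × τ = 6.01 × 27.03 × 20.5 = 3330 mg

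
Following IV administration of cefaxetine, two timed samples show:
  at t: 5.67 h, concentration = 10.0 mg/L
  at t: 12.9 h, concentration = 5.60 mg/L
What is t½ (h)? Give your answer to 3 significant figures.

k = ln(C₁/C₂) / (t₂ − t₁) = ln(10.0/5.60) / (12.9 − 5.67)
  = 0.5798 / 7.230 = 0.08019 h⁻¹
t½ = ln2 / k = 0.693147 / 0.08019 = 8.644 h

8.64 h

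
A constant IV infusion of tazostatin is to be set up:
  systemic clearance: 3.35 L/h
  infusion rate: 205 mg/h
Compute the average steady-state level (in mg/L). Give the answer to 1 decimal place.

At steady state Css = R₀ / CL = 205 / 3.350 = 61.19 mg/L

61.2 mg/L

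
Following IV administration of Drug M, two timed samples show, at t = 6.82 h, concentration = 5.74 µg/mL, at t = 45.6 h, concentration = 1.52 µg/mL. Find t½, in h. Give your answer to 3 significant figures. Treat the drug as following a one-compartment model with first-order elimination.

k = ln(C₁/C₂) / (t₂ − t₁) = ln(5.74/1.52) / (45.6 − 6.82)
  = 1.329 / 38.78 = 0.03427 h⁻¹
t½ = ln2 / k = 0.693147 / 0.03427 = 20.23 h

20.2 h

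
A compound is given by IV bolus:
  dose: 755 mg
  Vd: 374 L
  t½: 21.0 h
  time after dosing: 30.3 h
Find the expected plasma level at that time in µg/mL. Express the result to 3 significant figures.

C₀ = Dose / Vd = 755.0 / 374 = 2.019 mg/L
k = ln2 / t½ = 0.693147 / 21.0 = 0.03301 h⁻¹
C = C₀ · e^(−k·t) = 2.019 × e^(−0.03301 × 30.3)
  = 2.019 × 0.3678 = 0.7426 mg/L
(0.7426 mg/L = 0.7426 µg/mL)

0.743 µg/mL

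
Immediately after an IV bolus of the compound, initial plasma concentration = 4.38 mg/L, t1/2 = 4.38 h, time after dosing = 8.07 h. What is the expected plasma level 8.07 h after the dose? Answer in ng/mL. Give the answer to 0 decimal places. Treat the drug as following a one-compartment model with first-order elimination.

1221 ng/mL

k = ln2 / t½ = 0.693147 / 4.38 = 0.1583 h⁻¹
C = C₀ · e^(−k·t) = 4.380 × e^(−0.1583 × 8.07)
  = 4.380 × 0.2787 = 1.221 mg/L
Convert: 1.221 mg/L × 1000 = 1221 ng/mL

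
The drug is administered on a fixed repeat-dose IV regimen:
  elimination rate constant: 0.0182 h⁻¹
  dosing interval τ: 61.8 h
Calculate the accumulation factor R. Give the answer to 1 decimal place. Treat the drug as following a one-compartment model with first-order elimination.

e^(−kτ) = e^(−0.01820 × 61.8) = 0.3247
Accumulation ratio R = 1 / (1 − e^(−kτ)) = 1 / (1 − 0.3247) = 1.481

1.5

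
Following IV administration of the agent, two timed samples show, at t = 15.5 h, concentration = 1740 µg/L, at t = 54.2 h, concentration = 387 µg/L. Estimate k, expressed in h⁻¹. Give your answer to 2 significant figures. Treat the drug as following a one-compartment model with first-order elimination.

k = ln(C₁/C₂) / (t₂ − t₁) = ln(1740/387) / (54.2 − 15.5)
  = 1.503 / 38.70 = 0.03884 h⁻¹

0.039 h⁻¹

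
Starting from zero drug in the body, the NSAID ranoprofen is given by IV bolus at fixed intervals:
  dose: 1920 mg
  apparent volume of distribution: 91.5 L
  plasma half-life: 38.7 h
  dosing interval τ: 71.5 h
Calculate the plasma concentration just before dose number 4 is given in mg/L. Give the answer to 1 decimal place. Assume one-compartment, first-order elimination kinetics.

7.9 mg/L

C₀ per dose = Dose / Vd = 1920 / 91.5 = 20.98 mg/L
k = ln2 / t½ = 0.693147 / 38.7 = 0.01791 h⁻¹
Fraction remaining after one interval: r = e^(−kτ) = e^(−0.01791 × 71.5) = 0.2779
Before dose 4, 3 doses have been given (aged 1τ, 2τ, 3τ).
C_trough = C₀ × (r + r² + … + r^3) = C₀ × r(1−r^3)/(1−r)
        = 20.98 × 0.2779 × (1 − 0.02146) / (1 − 0.2779) = 7.901 mg/L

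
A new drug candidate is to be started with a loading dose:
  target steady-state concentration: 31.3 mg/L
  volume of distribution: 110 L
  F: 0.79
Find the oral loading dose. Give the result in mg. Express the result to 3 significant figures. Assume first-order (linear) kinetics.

4360 mg

LD = Css × Vd / F = 31.3 × 110 / 0.79 = 4358 mg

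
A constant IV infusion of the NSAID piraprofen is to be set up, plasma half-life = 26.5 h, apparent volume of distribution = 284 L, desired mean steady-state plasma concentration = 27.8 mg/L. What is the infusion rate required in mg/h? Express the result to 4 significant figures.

206.5 mg/h

k = ln2 / t½ = 0.693147 / 26.5 = 0.02616 h⁻¹
CL = k × Vd = 0.02616 × 284 = 7.429 L/h
At steady state, infusion rate R₀ = Css × CL = 27.8 × 7.429 = 206.5 mg/h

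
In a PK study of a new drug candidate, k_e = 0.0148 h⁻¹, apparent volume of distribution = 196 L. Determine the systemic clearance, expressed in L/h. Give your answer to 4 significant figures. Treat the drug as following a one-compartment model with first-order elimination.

CL = k × Vd = 0.0148 × 196 = 2.901 L/h

2.901 L/h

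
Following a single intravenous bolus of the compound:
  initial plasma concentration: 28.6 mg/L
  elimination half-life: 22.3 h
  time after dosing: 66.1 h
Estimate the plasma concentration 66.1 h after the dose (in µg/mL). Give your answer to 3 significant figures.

k = ln2 / t½ = 0.693147 / 22.3 = 0.03108 h⁻¹
C = C₀ · e^(−k·t) = 28.60 × e^(−0.03108 × 66.1)
  = 28.60 × 0.1282 = 3.667 mg/L
(3.667 mg/L = 3.667 µg/mL)

3.67 µg/mL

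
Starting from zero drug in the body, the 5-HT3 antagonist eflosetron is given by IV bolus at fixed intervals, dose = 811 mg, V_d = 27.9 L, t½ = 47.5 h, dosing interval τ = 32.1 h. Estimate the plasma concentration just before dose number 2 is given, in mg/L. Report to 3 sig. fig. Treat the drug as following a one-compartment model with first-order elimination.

C₀ per dose = Dose / Vd = 811 / 27.9 = 29.07 mg/L
k = ln2 / t½ = 0.693147 / 47.5 = 0.01459 h⁻¹
Fraction remaining after one interval: r = e^(−kτ) = e^(−0.01459 × 32.1) = 0.6260
Before dose 2, 1 dose has been given (aged 1τ).
C_trough = C₀ × r = 29.07 × 0.6260 = 18.20 mg/L

18.2 mg/L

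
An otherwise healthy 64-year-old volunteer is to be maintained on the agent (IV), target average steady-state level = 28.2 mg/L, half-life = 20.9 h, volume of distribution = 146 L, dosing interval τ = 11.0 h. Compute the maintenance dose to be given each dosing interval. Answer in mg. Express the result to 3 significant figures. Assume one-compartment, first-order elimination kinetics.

k = ln2 / t½ = 0.693147 / 20.9 = 0.03316 h⁻¹
CL = k × Vd = 0.03316 × 146 = 4.841 L/h
At steady state, Dose/τ = Css × CL.
Dose = Css × CL × τ = 28.2 × 4.841 × 11.0 = 1502 mg

1500 mg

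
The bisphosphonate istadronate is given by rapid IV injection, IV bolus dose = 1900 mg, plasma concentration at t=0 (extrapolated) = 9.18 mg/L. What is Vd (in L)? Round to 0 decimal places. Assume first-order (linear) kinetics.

207 L

Vd = Dose / C₀ = 1900 / 9.18 = 207.0 L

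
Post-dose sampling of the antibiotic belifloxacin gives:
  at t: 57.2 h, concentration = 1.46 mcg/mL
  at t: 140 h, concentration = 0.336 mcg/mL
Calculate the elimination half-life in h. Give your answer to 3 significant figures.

k = ln(C₁/C₂) / (t₂ − t₁) = ln(1.46/0.336) / (140 − 57.2)
  = 1.469 / 82.80 = 0.01774 h⁻¹
t½ = ln2 / k = 0.693147 / 0.01774 = 39.07 h

39.1 h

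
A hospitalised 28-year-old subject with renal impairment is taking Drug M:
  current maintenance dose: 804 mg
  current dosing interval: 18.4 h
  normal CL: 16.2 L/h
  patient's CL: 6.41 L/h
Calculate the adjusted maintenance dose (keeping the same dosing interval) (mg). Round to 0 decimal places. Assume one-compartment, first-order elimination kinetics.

318 mg

To keep the same average steady-state level, dosing rate must scale with clearance.
CL ratio = 6.41 / 16.2 = 0.3957
New dose (same interval) = 804 × 0.3957 = 318.1 mg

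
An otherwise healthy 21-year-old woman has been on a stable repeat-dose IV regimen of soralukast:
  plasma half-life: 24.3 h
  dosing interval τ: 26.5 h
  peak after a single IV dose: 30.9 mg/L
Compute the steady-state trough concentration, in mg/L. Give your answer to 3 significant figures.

k = ln2 / t½ = 0.693147 / 24.3 = 0.02852 h⁻¹
e^(−kτ) = e^(−0.02852 × 26.5) = 0.4696
Accumulation ratio R = 1 / (1 − e^(−kτ)) = 1 / (1 − 0.4696) = 1.885
Steady-state trough = C₀ × R × e^(−kτ) = 30.9 × 1.885 × 0.4696 = 27.35 mg/L

27.4 mg/L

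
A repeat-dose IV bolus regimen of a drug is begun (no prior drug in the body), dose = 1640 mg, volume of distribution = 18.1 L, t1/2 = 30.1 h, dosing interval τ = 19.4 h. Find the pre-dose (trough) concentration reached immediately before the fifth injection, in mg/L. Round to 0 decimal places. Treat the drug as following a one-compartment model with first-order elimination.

134 mg/L

C₀ per dose = Dose / Vd = 1640 / 18.1 = 90.61 mg/L
k = ln2 / t½ = 0.693147 / 30.1 = 0.02303 h⁻¹
Fraction remaining after one interval: r = e^(−kτ) = e^(−0.02303 × 19.4) = 0.6397
Before dose 5, 4 doses have been given (aged 1τ, 2τ, 3τ, 4τ).
C_trough = C₀ × (r + r² + … + r^4) = C₀ × r(1−r^4)/(1−r)
        = 90.61 × 0.6397 × (1 − 0.1675) / (1 − 0.6397) = 133.9 mg/L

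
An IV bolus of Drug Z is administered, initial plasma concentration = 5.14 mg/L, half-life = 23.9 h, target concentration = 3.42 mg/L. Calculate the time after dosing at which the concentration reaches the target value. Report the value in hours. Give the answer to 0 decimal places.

k = ln2 / t½ = 0.693147 / 23.9 = 0.02900 h⁻¹
t = ln(C₀ / C) / k = ln(5.140 / 3.42) / 0.02900
  = ln(1.503) / 0.02900 = 0.4075 / 0.02900 = 14.05 h

14 h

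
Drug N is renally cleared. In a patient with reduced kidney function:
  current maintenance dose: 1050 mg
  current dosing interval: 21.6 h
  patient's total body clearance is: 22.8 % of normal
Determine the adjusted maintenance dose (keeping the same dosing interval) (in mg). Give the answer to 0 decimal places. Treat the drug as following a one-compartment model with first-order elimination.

To keep the same average steady-state level, dosing rate must scale with clearance.
CL ratio = 22.8 / 100 = 0.2280
New dose (same interval) = 1050 × 0.2280 = 239.4 mg

239 mg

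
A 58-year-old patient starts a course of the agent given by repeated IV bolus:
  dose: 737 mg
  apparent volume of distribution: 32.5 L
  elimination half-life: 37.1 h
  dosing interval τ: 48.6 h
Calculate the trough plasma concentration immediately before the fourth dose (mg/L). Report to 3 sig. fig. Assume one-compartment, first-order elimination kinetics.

C₀ per dose = Dose / Vd = 737 / 32.5 = 22.68 mg/L
k = ln2 / t½ = 0.693147 / 37.1 = 0.01868 h⁻¹
Fraction remaining after one interval: r = e^(−kτ) = e^(−0.01868 × 48.6) = 0.4034
Before dose 4, 3 doses have been given (aged 1τ, 2τ, 3τ).
C_trough = C₀ × (r + r² + … + r^3) = C₀ × r(1−r^3)/(1−r)
        = 22.68 × 0.4034 × (1 − 0.06565) / (1 − 0.4034) = 14.33 mg/L

14.3 mg/L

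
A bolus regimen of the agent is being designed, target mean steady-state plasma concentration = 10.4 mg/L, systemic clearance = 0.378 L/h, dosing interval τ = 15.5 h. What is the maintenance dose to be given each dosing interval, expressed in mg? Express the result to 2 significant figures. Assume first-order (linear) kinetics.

At steady state, Dose/τ = Css × CL.
Dose = Css × CL × τ = 10.4 × 0.3780 × 15.5 = 60.93 mg

61 mg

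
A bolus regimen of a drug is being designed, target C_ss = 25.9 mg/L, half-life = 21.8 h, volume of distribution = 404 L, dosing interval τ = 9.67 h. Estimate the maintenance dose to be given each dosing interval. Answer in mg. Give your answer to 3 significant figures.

k = ln2 / t½ = 0.693147 / 21.8 = 0.03180 h⁻¹
CL = k × Vd = 0.03180 × 404 = 12.85 L/h
At steady state, Dose/τ = Css × CL.
Dose = Css × CL × τ = 25.9 × 12.85 × 9.67 = 3218 mg

3220 mg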